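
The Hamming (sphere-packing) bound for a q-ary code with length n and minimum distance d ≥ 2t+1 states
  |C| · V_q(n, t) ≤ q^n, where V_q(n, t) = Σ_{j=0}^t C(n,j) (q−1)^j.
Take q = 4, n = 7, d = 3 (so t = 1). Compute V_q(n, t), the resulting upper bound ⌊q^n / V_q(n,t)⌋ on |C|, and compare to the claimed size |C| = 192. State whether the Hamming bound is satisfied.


V_q(n, t) = 22, q^n = 16384, Hamming bound = 744, |C| = 192 ≤ bound (satisfied).

Step 1: Compute V_q(n, t) = Σ_{j=0}^1 C(n, j) (q−1)^j.
  j = 0: C(7,0)·(3)^0 = 1·1 = 1.
  j = 1: C(7,1)·(3)^1 = 7·3 = 21.
  V_q(n, t) = 1 + 21 = 22.
Step 2: q^n = 4^7 = 16384.
Step 3: Hamming bound ⌊q^n / V_q(n,t)⌋ = ⌊16384/22⌋ = 744.
Step 4: Compare |C| = 192 to 744: satisfied.
The claimed |C| lies below the Hamming bound.


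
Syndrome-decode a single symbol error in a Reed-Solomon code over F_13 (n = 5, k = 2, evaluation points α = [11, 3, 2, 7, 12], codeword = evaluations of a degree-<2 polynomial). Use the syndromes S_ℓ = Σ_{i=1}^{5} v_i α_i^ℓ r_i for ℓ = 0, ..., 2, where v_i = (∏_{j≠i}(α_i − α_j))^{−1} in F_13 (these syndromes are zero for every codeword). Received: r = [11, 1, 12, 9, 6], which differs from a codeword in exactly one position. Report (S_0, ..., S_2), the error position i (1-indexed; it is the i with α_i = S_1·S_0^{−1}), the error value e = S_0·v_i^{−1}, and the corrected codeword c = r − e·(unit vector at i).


S = (3, 7, 12), error at position 1, error magnitude e = 7, c = [4, 1, 12, 9, 6].

Step 1: column multipliers v_i = (∏_{j≠i}(α_i − α_j))^{−1} mod 13.
  i = 1 (α = 11): (11−3)(11−2)(11−7)(11−12) = 8·9·4·(−1) = −288 ≡ 11, so v_1 = 11^{−1} = 6 (mod 13).
  i = 2 (α = 3): (3−11)(3−2)(3−7)(3−12) = (−8)·1·(−4)·(−9) = −288 ≡ 11, so v_2 = 11^{−1} = 6 (mod 13).
  i = 3 (α = 2): (2−11)(2−3)(2−7)(2−12) = (−9)·(−1)·(−5)·(−10) = 450 ≡ 8, so v_3 = 8^{−1} = 5 (mod 13).
  i = 4 (α = 7): (7−11)(7−3)(7−2)(7−12) = (−4)·4·5·(−5) = 400 ≡ 10, so v_4 = 10^{−1} = 4 (mod 13).
  i = 5 (α = 12): (12−11)(12−3)(12−2)(12−7) = 1·9·10·5 = 450 ≡ 8, so v_5 = 8^{−1} = 5 (mod 13).
  v = [6, 6, 5, 4, 5].
Step 2: syndromes of r = [11, 1, 12, 9, 6] (all sums mod 13).
  S_0 = Σ v_i r_i = 6·11 + 6·1 + 5·12 + 4·9 + 5·6 = 198 ≡ 3.
  S_1 = Σ v_i α_i r_i = 6·11·11 + 6·3·1 + 5·2·12 + 4·7·9 + 5·12·6 = 1476 ≡ 7.
  α_i^2 mod 13 = [4, 9, 4, 10, 1].
  S_2 = Σ v_i α_i^2 r_i = 6·4·11 + 6·9·1 + 5·4·12 + 4·10·9 + 5·1·6 = 948 ≡ 12.
  S = (3, 7, 12) ≠ 0, so r is not a codeword (an error is present).
Step 3: locate the error. For a single error e at position i, S_ℓ = v_i·e·α_i^ℓ, so α_err = S_1/S_0.
  S_0^{−1} = 3^{−1} = 9 (mod 13), so α_err = 7·9 = 63 ≡ 11 = α_1. Error position i = 1.
  Consistency check: S_2/S_1 = 12·2 = 24 ≡ 11 = α_err ✓ (single-error assumption holds).
Step 4: error magnitude e = S_0/v_1 = S_0·∏_{j≠1}(α_1 − α_j) = 3·11 = 33 ≡ 7 (mod 13).
Step 5: correct position 1: c_1 = r_1 − e = 11 − 7 ≡ 4 (mod 13). Hence c = [4, 1, 12, 9, 6].
  Check: interpolating c through the α_i gives m(x) = 8 + 2·x (degree < 2) with m(α_i) = c_i for every i, so c is indeed a codeword.


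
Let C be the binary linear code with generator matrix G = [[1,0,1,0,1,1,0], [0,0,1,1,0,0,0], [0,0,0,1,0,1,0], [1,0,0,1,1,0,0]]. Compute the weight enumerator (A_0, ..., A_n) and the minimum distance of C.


Weight distribution: A_0 = 1, A_1 = 3, A_2 = 4, A_3 = 4, A_4 = 3, A_5 = 1. Minimum distance d = 1.

Enumerate all 2^4 = 16 messages m ∈ F_2^4.
For each, compute codeword c = mG in F_2^7, then tally its weight.
  m = 0000 → c = 0000000, weight = 0.
  m = 1000 → c = 1010110, weight = 4.
  m = 0100 → c = 0011000, weight = 2.
  m = 1100 → c = 1001110, weight = 4.
  m = 0010 → c = 0001010, weight = 2.
  m = 1010 → c = 1011100, weight = 4.
  m = 0110 → c = 0010010, weight = 2.
  m = 1110 → c = 1000100, weight = 2.
  m = 0001 → c = 1001100, weight = 3.
  m = 1001 → c = 0011010, weight = 3.
  m = 0101 → c = 1010100, weight = 3.
  m = 1101 → c = 0000010, weight = 1.
  m = 0011 → c = 1000110, weight = 3.
  m = 1011 → c = 0010000, weight = 1.
  m = 0111 → c = 1011110, weight = 5.
  m = 1111 → c = 0001000, weight = 1.
Tally weights:
  weight 0: 1 codewords.
  weight 1: 3 codewords.
  weight 2: 4 codewords.
  weight 3: 4 codewords.
  weight 4: 3 codewords.
  weight 5: 1 codewords.
Minimum distance d = smallest w > 0 with A_w > 0 = 1.
Sanity: Σ A_w = 16 = 2^4 = 16 ✓.


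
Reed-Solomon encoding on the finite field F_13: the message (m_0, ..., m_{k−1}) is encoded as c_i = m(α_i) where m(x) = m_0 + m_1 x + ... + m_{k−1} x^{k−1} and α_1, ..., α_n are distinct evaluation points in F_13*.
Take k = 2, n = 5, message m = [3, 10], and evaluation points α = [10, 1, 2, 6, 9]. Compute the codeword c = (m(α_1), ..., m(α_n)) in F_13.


c = [12, 0, 10, 11, 2]

Message polynomial: m(x) = 3 + 10·x (mod 13).
For each evaluation point α_i, compute m(α_i) mod 13:
  α_1 = 10: Horner steps 10 → 12, so m(10) = 12.
  α_2 = 1: Horner steps 10 → 0, so m(1) = 0.
  α_3 = 2: Horner steps 10 → 10, so m(2) = 10.
  α_4 = 6: Horner steps 10 → 11, so m(6) = 11.
  α_5 = 9: Horner steps 10 → 2, so m(9) = 2.
Codeword c = [12, 0, 10, 11, 2] ∈ F_13^5.


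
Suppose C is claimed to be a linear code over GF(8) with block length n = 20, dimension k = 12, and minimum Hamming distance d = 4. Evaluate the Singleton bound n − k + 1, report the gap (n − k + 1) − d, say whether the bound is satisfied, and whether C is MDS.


Singleton RHS = n − k + 1 = 9, slack = 5, bound satisfied, not MDS.

Singleton bound: d ≤ n − k + 1.
Here n = 20, k = 12, so n − k + 1 = 9.
Given d = 4, check d ≤ 9: YES.
Slack = (n − k + 1) − d = 5.
The code is NOT MDS (slack = 5 > 0).
Description: the claimed parameters are [20, 12, 4]_8; such a code would be non-MDS.


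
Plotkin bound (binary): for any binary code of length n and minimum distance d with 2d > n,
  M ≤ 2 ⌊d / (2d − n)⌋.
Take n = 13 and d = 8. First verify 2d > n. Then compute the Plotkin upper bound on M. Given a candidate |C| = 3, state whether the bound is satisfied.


Plotkin bound M ≤ 4; given |C| = 3 ≤ bound (satisfied).

Check applicability: 2d = 16, n = 13.
2d − n = 3 > 0, so Plotkin applies.
Compute d/(2d−n) = 8/3 ≈ 2.6667.
⌊d/(2d−n)⌋ = 2.
Plotkin bound: M ≤ 2·2 = 4.
Given |C| = 3, check: satisfied.
This |C| is below the Plotkin bound.


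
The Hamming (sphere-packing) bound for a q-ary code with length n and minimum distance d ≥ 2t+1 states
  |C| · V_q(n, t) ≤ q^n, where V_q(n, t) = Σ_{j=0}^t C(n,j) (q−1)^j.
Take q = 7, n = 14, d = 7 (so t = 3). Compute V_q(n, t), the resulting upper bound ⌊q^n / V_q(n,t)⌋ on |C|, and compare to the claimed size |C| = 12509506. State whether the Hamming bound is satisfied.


V_q(n, t) = 81985, q^n = 678223072849, Hamming bound = 8272526, |C| = 12509506 > bound (violated).

Step 1: Compute V_q(n, t) = Σ_{j=0}^3 C(n, j) (q−1)^j.
  j = 0: C(14,0)·(6)^0 = 1·1 = 1.
  j = 1: C(14,1)·(6)^1 = 14·6 = 84.
  j = 2: C(14,2)·(6)^2 = 91·36 = 3276.
  j = 3: C(14,3)·(6)^3 = 364·216 = 78624.
  V_q(n, t) = 1 + 84 + 3276 + 78624 = 81985.
Step 2: q^n = 7^14 = 678223072849.
Step 3: Hamming bound ⌊q^n / V_q(n,t)⌋ = ⌊678223072849/81985⌋ = 8272526.
Step 4: Compare |C| = 12509506 to 8272526: violated.
The claimed |C| lies above the Hamming bound, so no 7-ary code of length 14 with d ≥ 7 can have 12509506 codewords.


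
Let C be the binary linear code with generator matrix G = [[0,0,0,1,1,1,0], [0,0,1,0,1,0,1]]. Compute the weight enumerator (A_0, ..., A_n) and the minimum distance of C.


Weight distribution: A_0 = 1, A_3 = 2, A_4 = 1. Minimum distance d = 3.

Enumerate all 2^2 = 4 messages m ∈ F_2^2.
For each, compute codeword c = mG in F_2^7, then tally its weight.
  m = 00 → c = 0000000, weight = 0.
  m = 10 → c = 0001110, weight = 3.
  m = 01 → c = 0010101, weight = 3.
  m = 11 → c = 0011011, weight = 4.
Tally weights:
  weight 0: 1 codewords.
  weight 3: 2 codewords.
  weight 4: 1 codewords.
Minimum distance d = smallest w > 0 with A_w > 0 = 3.
Sanity: Σ A_w = 4 = 2^2 = 4 ✓.


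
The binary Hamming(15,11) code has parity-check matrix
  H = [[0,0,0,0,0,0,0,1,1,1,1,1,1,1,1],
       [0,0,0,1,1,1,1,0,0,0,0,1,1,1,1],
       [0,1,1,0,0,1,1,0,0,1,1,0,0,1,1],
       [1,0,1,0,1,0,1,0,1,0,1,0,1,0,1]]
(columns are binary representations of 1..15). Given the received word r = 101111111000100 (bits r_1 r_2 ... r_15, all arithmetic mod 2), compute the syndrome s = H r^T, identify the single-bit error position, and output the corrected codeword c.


s = (1, 1, 1, 0)^T, error position = 14, corrected codeword c = 101111111000110

Compute s = H r^T mod 2 one row at a time:
  s_1 = 1 + 1 + 0 + 0 + 0 + 1 + 0 + 0 = 3 ≡ 1 (mod 2).
  s_2 = 1 + 1 + 1 + 1 + 0 + 1 + 0 + 0 = 5 ≡ 1 (mod 2).
  s_3 = 0 + 1 + 1 + 1 + 0 + 0 + 0 + 0 = 3 ≡ 1 (mod 2).
  s_4 = 1 + 1 + 1 + 1 + 1 + 0 + 1 + 0 = 6 ≡ 0 (mod 2).
s = (1, 1, 1, 0)^T — this equals column 14 of H (binary 1110), so error is at position 14.
Correct: flip bit 14 of r = 101111111000100 to get c = 101111111000110.


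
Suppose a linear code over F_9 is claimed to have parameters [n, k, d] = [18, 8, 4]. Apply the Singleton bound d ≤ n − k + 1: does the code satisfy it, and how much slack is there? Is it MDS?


Singleton RHS = n − k + 1 = 11, slack = 7, bound satisfied, not MDS.

Singleton bound: d ≤ n − k + 1.
Here n = 18, k = 8, so n − k + 1 = 11.
Given d = 4, check d ≤ 11: YES.
Slack = (n − k + 1) − d = 7.
The code is NOT MDS (slack = 7 > 0).
Description: the claimed parameters are [18, 8, 4]_9; such a code would be non-MDS.


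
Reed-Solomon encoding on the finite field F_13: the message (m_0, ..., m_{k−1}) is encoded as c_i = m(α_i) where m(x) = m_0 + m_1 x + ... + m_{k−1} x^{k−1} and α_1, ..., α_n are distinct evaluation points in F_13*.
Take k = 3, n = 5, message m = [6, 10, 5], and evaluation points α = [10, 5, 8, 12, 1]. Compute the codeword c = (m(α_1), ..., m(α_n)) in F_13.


c = [8, 12, 3, 1, 8]

Message polynomial: m(x) = 6 + 10·x + 5·x^2 (mod 13).
For each evaluation point α_i, compute m(α_i) mod 13:
  α_1 = 10: Horner steps 5 → 8 → 8, so m(10) = 8.
  α_2 = 5: Horner steps 5 → 9 → 12, so m(5) = 12.
  α_3 = 8: Horner steps 5 → 11 → 3, so m(8) = 3.
  α_4 = 12: Horner steps 5 → 5 → 1, so m(12) = 1.
  α_5 = 1: Horner steps 5 → 2 → 8, so m(1) = 8.
Codeword c = [8, 12, 3, 1, 8] ∈ F_13^5.


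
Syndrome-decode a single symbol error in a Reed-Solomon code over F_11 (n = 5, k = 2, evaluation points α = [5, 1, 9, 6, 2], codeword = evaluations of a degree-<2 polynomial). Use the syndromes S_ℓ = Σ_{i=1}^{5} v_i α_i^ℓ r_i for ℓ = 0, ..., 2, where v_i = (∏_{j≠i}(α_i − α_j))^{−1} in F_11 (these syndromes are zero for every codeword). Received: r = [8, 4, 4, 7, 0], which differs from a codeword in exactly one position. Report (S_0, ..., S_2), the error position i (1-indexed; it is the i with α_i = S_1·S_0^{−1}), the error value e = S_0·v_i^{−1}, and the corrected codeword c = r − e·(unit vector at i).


S = (6, 6, 6), error at position 2, error magnitude e = 3, c = [8, 1, 4, 7, 0].

Step 1: column multipliers v_i = (∏_{j≠i}(α_i − α_j))^{−1} mod 11.
  i = 1 (α = 5): (5−1)(5−9)(5−6)(5−2) = 4·(−4)·(−1)·3 = 48 ≡ 4, so v_1 = 4^{−1} = 3 (mod 11).
  i = 2 (α = 1): (1−5)(1−9)(1−6)(1−2) = (−4)·(−8)·(−5)·(−1) = 160 ≡ 6, so v_2 = 6^{−1} = 2 (mod 11).
  i = 3 (α = 9): (9−5)(9−1)(9−6)(9−2) = 4·8·3·7 = 672 ≡ 1, so v_3 = 1^{−1} = 1 (mod 11).
  i = 4 (α = 6): (6−5)(6−1)(6−9)(6−2) = 1·5·(−3)·4 = −60 ≡ 6, so v_4 = 6^{−1} = 2 (mod 11).
  i = 5 (α = 2): (2−5)(2−1)(2−9)(2−6) = (−3)·1·(−7)·(−4) = −84 ≡ 4, so v_5 = 4^{−1} = 3 (mod 11).
  v = [3, 2, 1, 2, 3].
Step 2: syndromes of r = [8, 4, 4, 7, 0] (all sums mod 11).
  S_0 = Σ v_i r_i = 3·8 + 2·4 + 1·4 + 2·7 + 3·0 = 50 ≡ 6.
  S_1 = Σ v_i α_i r_i = 3·5·8 + 2·1·4 + 1·9·4 + 2·6·7 + 3·2·0 = 248 ≡ 6.
  α_i^2 mod 11 = [3, 1, 4, 3, 4].
  S_2 = Σ v_i α_i^2 r_i = 3·3·8 + 2·1·4 + 1·4·4 + 2·3·7 + 3·4·0 = 138 ≡ 6.
  S = (6, 6, 6) ≠ 0, so r is not a codeword (an error is present).
Step 3: locate the error. For a single error e at position i, S_ℓ = v_i·e·α_i^ℓ, so α_err = S_1/S_0.
  S_0^{−1} = 6^{−1} = 2 (mod 11), so α_err = 6·2 = 12 ≡ 1 = α_2. Error position i = 2.
  Consistency check: S_2/S_1 = 6·2 = 12 ≡ 1 = α_err ✓ (single-error assumption holds).
Step 4: error magnitude e = S_0/v_2 = S_0·∏_{j≠2}(α_2 − α_j) = 6·6 = 36 ≡ 3 (mod 11).
Step 5: correct position 2: c_2 = r_2 − e = 4 − 3 ≡ 1 (mod 11). Hence c = [8, 1, 4, 7, 0].
  Check: interpolating c through the α_i gives m(x) = 2 + 10·x (degree < 2) with m(α_i) = c_i for every i, so c is indeed a codeword.


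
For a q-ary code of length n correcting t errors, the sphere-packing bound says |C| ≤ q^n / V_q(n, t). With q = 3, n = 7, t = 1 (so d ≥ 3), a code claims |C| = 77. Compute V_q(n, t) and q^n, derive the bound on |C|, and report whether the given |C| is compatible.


V_q(n, t) = 15, q^n = 2187, Hamming bound = 145, |C| = 77 ≤ bound (satisfied).

Step 1: Compute V_q(n, t) = Σ_{j=0}^1 C(n, j) (q−1)^j.
  j = 0: C(7,0)·(2)^0 = 1·1 = 1.
  j = 1: C(7,1)·(2)^1 = 7·2 = 14.
  V_q(n, t) = 1 + 14 = 15.
Step 2: q^n = 3^7 = 2187.
Step 3: Hamming bound ⌊q^n / V_q(n,t)⌋ = ⌊2187/15⌋ = 145.
Step 4: Compare |C| = 77 to 145: satisfied.
The claimed |C| lies below the Hamming bound.


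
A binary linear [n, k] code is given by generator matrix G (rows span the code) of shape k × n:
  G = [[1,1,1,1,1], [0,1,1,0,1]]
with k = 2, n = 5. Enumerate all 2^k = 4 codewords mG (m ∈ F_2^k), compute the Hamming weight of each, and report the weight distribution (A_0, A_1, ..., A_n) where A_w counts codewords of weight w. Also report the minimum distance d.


Weight distribution: A_0 = 1, A_2 = 1, A_3 = 1, A_5 = 1. Minimum distance d = 2.

Enumerate all 2^2 = 4 messages m ∈ F_2^2.
For each, compute codeword c = mG in F_2^5, then tally its weight.
  m = 00 → c = 00000, weight = 0.
  m = 10 → c = 11111, weight = 5.
  m = 01 → c = 01101, weight = 3.
  m = 11 → c = 10010, weight = 2.
Tally weights:
  weight 0: 1 codewords.
  weight 2: 1 codewords.
  weight 3: 1 codewords.
  weight 5: 1 codewords.
Minimum distance d = smallest w > 0 with A_w > 0 = 2.
Sanity: Σ A_w = 4 = 2^2 = 4 ✓.


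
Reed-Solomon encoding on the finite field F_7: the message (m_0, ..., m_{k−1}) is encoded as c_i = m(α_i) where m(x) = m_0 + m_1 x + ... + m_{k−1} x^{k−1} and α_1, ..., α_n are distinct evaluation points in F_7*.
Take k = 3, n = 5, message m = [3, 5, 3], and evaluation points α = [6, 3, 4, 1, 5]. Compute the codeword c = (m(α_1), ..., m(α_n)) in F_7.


c = [1, 3, 1, 4, 5]

Message polynomial: m(x) = 3 + 5·x + 3·x^2 (mod 7).
For each evaluation point α_i, compute m(α_i) mod 7:
  α_1 = 6: Horner steps 3 → 2 → 1, so m(6) = 1.
  α_2 = 3: Horner steps 3 → 0 → 3, so m(3) = 3.
  α_3 = 4: Horner steps 3 → 3 → 1, so m(4) = 1.
  α_4 = 1: Horner steps 3 → 1 → 4, so m(1) = 4.
  α_5 = 5: Horner steps 3 → 6 → 5, so m(5) = 5.
Codeword c = [1, 3, 1, 4, 5] ∈ F_7^5.


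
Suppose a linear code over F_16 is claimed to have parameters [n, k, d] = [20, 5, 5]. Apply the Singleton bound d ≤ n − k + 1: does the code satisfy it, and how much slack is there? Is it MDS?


Singleton RHS = n − k + 1 = 16, slack = 11, bound satisfied, not MDS.

Singleton bound: d ≤ n − k + 1.
Here n = 20, k = 5, so n − k + 1 = 16.
Given d = 5, check d ≤ 16: YES.
Slack = (n − k + 1) − d = 11.
The code is NOT MDS (slack = 11 > 0).
Description: the claimed parameters are [20, 5, 5]_16; such a code would be non-MDS.


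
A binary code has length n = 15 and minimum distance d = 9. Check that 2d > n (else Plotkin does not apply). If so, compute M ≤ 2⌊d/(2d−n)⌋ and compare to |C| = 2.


Plotkin bound M ≤ 6; given |C| = 2 ≤ bound (satisfied).

Check applicability: 2d = 18, n = 15.
2d − n = 3 > 0, so Plotkin applies.
Compute d/(2d−n) = 9/3 ≈ 3.0000.
⌊d/(2d−n)⌋ = 3.
Plotkin bound: M ≤ 2·3 = 6.
Given |C| = 2, check: satisfied.
This |C| is below the Plotkin bound.


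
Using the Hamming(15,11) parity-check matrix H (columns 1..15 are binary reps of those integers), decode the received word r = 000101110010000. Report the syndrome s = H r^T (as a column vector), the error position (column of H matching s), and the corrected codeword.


s = (0, 1, 1, 0)^T, error position = 6, corrected codeword c = 000100110010000

Compute s = H r^T mod 2 one row at a time:
  s_1 = 1 + 0 + 0 + 1 + 0 + 0 + 0 + 0 = 2 ≡ 0 (mod 2).
  s_2 = 1 + 0 + 1 + 1 + 0 + 0 + 0 + 0 = 3 ≡ 1 (mod 2).
  s_3 = 0 + 0 + 1 + 1 + 0 + 1 + 0 + 0 = 3 ≡ 1 (mod 2).
  s_4 = 0 + 0 + 0 + 1 + 0 + 1 + 0 + 0 = 2 ≡ 0 (mod 2).
s = (0, 1, 1, 0)^T — this equals column 6 of H (binary 0110), so error is at position 6.
Correct: flip bit 6 of r = 000101110010000 to get c = 000100110010000.


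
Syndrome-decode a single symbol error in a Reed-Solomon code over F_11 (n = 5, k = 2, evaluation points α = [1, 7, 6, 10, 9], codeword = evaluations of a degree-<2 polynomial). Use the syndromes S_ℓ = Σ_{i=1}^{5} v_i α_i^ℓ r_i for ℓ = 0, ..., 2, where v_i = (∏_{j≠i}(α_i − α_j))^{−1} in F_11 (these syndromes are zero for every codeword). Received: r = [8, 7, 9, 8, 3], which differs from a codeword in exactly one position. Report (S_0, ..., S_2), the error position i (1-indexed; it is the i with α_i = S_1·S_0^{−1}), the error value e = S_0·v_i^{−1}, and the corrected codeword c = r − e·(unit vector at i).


S = (2, 9, 2), error at position 4, error magnitude e = 7, c = [8, 7, 9, 1, 3].

Step 1: column multipliers v_i = (∏_{j≠i}(α_i − α_j))^{−1} mod 11.
  i = 1 (α = 1): (1−7)(1−6)(1−10)(1−9) = (−6)·(−5)·(−9)·(−8) = 2160 ≡ 4, so v_1 = 4^{−1} = 3 (mod 11).
  i = 2 (α = 7): (7−1)(7−6)(7−10)(7−9) = 6·1·(−3)·(−2) = 36 ≡ 3, so v_2 = 3^{−1} = 4 (mod 11).
  i = 3 (α = 6): (6−1)(6−7)(6−10)(6−9) = 5·(−1)·(−4)·(−3) = −60 ≡ 6, so v_3 = 6^{−1} = 2 (mod 11).
  i = 4 (α = 10): (10−1)(10−7)(10−6)(10−9) = 9·3·4·1 = 108 ≡ 9, so v_4 = 9^{−1} = 5 (mod 11).
  i = 5 (α = 9): (9−1)(9−7)(9−6)(9−10) = 8·2·3·(−1) = −48 ≡ 7, so v_5 = 7^{−1} = 8 (mod 11).
  v = [3, 4, 2, 5, 8].
Step 2: syndromes of r = [8, 7, 9, 8, 3] (all sums mod 11).
  S_0 = Σ v_i r_i = 3·8 + 4·7 + 2·9 + 5·8 + 8·3 = 134 ≡ 2.
  S_1 = Σ v_i α_i r_i = 3·1·8 + 4·7·7 + 2·6·9 + 5·10·8 + 8·9·3 = 944 ≡ 9.
  α_i^2 mod 11 = [1, 5, 3, 1, 4].
  S_2 = Σ v_i α_i^2 r_i = 3·1·8 + 4·5·7 + 2·3·9 + 5·1·8 + 8·4·3 = 354 ≡ 2.
  S = (2, 9, 2) ≠ 0, so r is not a codeword (an error is present).
Step 3: locate the error. For a single error e at position i, S_ℓ = v_i·e·α_i^ℓ, so α_err = S_1/S_0.
  S_0^{−1} = 2^{−1} = 6 (mod 11), so α_err = 9·6 = 54 ≡ 10 = α_4. Error position i = 4.
  Consistency check: S_2/S_1 = 2·5 = 10 ≡ 10 = α_err ✓ (single-error assumption holds).
Step 4: error magnitude e = S_0/v_4 = S_0·∏_{j≠4}(α_4 − α_j) = 2·9 = 18 ≡ 7 (mod 11).
Step 5: correct position 4: c_4 = r_4 − e = 8 − 7 ≡ 1 (mod 11). Hence c = [8, 7, 9, 1, 3].
  Check: interpolating c through the α_i gives m(x) = 10 + 9·x (degree < 2) with m(α_i) = c_i for every i, so c is indeed a codeword.


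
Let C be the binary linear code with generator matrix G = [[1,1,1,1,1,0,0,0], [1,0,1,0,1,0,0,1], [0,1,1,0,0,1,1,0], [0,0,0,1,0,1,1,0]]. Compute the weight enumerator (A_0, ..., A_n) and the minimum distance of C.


Weight distribution: A_0 = 1, A_2 = 2, A_3 = 3, A_4 = 3, A_5 = 4, A_6 = 2, A_7 = 1. Minimum distance d = 2.

Enumerate all 2^4 = 16 messages m ∈ F_2^4.
For each, compute codeword c = mG in F_2^8, then tally its weight.
  m = 0000 → c = 00000000, weight = 0.
  m = 1000 → c = 11111000, weight = 5.
  m = 0100 → c = 10101001, weight = 4.
  m = 1100 → c = 01010001, weight = 3.
  m = 0010 → c = 01100110, weight = 4.
  m = 1010 → c = 10011110, weight = 5.
  m = 0110 → c = 11001111, weight = 6.
  m = 1110 → c = 00110111, weight = 5.
  m = 0001 → c = 00010110, weight = 3.
  m = 1001 → c = 11101110, weight = 6.
  m = 0101 → c = 10111111, weight = 7.
  m = 1101 → c = 01000111, weight = 4.
  m = 0011 → c = 01110000, weight = 3.
  m = 1011 → c = 10001000, weight = 2.
  m = 0111 → c = 11011001, weight = 5.
  m = 1111 → c = 00100001, weight = 2.
Tally weights:
  weight 0: 1 codewords.
  weight 2: 2 codewords.
  weight 3: 3 codewords.
  weight 4: 3 codewords.
  weight 5: 4 codewords.
  weight 6: 2 codewords.
  weight 7: 1 codewords.
Minimum distance d = smallest w > 0 with A_w > 0 = 2.
Sanity: Σ A_w = 16 = 2^4 = 16 ✓.


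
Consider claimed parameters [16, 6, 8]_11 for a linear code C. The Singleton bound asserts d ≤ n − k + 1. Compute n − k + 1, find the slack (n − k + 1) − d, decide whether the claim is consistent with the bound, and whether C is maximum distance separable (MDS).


Singleton RHS = n − k + 1 = 11, slack = 3, bound satisfied, not MDS.

Singleton bound: d ≤ n − k + 1.
Here n = 16, k = 6, so n − k + 1 = 11.
Given d = 8, check d ≤ 11: YES.
Slack = (n − k + 1) − d = 3.
The code is NOT MDS (slack = 3 > 0).
Description: the claimed parameters are [16, 6, 8]_11; such a code would be non-MDS.


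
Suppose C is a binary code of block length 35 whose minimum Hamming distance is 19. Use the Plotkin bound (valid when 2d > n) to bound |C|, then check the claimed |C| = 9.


Plotkin bound M ≤ 12; given |C| = 9 ≤ bound (satisfied).

Check applicability: 2d = 38, n = 35.
2d − n = 3 > 0, so Plotkin applies.
Compute d/(2d−n) = 19/3 ≈ 6.3333.
⌊d/(2d−n)⌋ = 6.
Plotkin bound: M ≤ 2·6 = 12.
Given |C| = 9, check: satisfied.
This |C| is below the Plotkin bound.


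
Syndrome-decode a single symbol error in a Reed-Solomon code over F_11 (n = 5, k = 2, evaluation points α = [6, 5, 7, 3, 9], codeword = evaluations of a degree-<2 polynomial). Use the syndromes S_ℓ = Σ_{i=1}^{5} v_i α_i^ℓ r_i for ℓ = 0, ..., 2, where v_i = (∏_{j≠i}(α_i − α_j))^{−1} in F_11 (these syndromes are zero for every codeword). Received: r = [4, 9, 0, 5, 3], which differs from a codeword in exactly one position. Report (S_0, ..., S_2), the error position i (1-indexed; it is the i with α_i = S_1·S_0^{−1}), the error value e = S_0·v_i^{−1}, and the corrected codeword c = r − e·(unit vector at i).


S = (2, 10, 6), error at position 2, error magnitude e = 1, c = [4, 8, 0, 5, 3].

Step 1: column multipliers v_i = (∏_{j≠i}(α_i − α_j))^{−1} mod 11.
  i = 1 (α = 6): (6−5)(6−7)(6−3)(6−9) = 1·(−1)·3·(−3) = 9 ≡ 9, so v_1 = 9^{−1} = 5 (mod 11).
  i = 2 (α = 5): (5−6)(5−7)(5−3)(5−9) = (−1)·(−2)·2·(−4) = −16 ≡ 6, so v_2 = 6^{−1} = 2 (mod 11).
  i = 3 (α = 7): (7−6)(7−5)(7−3)(7−9) = 1·2·4·(−2) = −16 ≡ 6, so v_3 = 6^{−1} = 2 (mod 11).
  i = 4 (α = 3): (3−6)(3−5)(3−7)(3−9) = (−3)·(−2)·(−4)·(−6) = 144 ≡ 1, so v_4 = 1^{−1} = 1 (mod 11).
  i = 5 (α = 9): (9−6)(9−5)(9−7)(9−3) = 3·4·2·6 = 144 ≡ 1, so v_5 = 1^{−1} = 1 (mod 11).
  v = [5, 2, 2, 1, 1].
Step 2: syndromes of r = [4, 9, 0, 5, 3] (all sums mod 11).
  S_0 = Σ v_i r_i = 5·4 + 2·9 + 2·0 + 1·5 + 1·3 = 46 ≡ 2.
  S_1 = Σ v_i α_i r_i = 5·6·4 + 2·5·9 + 2·7·0 + 1·3·5 + 1·9·3 = 252 ≡ 10.
  α_i^2 mod 11 = [3, 3, 5, 9, 4].
  S_2 = Σ v_i α_i^2 r_i = 5·3·4 + 2·3·9 + 2·5·0 + 1·9·5 + 1·4·3 = 171 ≡ 6.
  S = (2, 10, 6) ≠ 0, so r is not a codeword (an error is present).
Step 3: locate the error. For a single error e at position i, S_ℓ = v_i·e·α_i^ℓ, so α_err = S_1/S_0.
  S_0^{−1} = 2^{−1} = 6 (mod 11), so α_err = 10·6 = 60 ≡ 5 = α_2. Error position i = 2.
  Consistency check: S_2/S_1 = 6·10 = 60 ≡ 5 = α_err ✓ (single-error assumption holds).
Step 4: error magnitude e = S_0/v_2 = S_0·∏_{j≠2}(α_2 − α_j) = 2·6 = 12 ≡ 1 (mod 11).
Step 5: correct position 2: c_2 = r_2 − e = 9 − 1 ≡ 8 (mod 11). Hence c = [4, 8, 0, 5, 3].
  Check: interpolating c through the α_i gives m(x) = 6 + 7·x (degree < 2) with m(α_i) = c_i for every i, so c is indeed a codeword.


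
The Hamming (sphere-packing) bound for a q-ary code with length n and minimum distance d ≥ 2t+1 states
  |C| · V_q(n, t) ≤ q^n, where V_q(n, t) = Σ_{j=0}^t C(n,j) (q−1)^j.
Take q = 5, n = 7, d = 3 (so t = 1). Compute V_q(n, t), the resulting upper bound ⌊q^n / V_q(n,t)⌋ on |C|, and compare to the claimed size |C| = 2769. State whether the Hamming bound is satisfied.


V_q(n, t) = 29, q^n = 78125, Hamming bound = 2693, |C| = 2769 > bound (violated).

Step 1: Compute V_q(n, t) = Σ_{j=0}^1 C(n, j) (q−1)^j.
  j = 0: C(7,0)·(4)^0 = 1·1 = 1.
  j = 1: C(7,1)·(4)^1 = 7·4 = 28.
  V_q(n, t) = 1 + 28 = 29.
Step 2: q^n = 5^7 = 78125.
Step 3: Hamming bound ⌊q^n / V_q(n,t)⌋ = ⌊78125/29⌋ = 2693.
Step 4: Compare |C| = 2769 to 2693: violated.
The claimed |C| lies above the Hamming bound, so no 5-ary code of length 7 with d ≥ 3 can have 2769 codewords.


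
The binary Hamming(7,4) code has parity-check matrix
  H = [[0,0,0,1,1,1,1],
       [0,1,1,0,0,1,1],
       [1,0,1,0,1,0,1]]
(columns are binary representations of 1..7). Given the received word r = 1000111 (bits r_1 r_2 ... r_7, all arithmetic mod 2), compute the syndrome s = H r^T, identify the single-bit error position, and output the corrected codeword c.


s = (1, 0, 1)^T, error position = 5, corrected codeword c = 1000011

Compute s = H r^T mod 2 one row at a time:
  s_1 = 0 + 1 + 1 + 1 = 3 ≡ 1 (mod 2).
  s_2 = 0 + 0 + 1 + 1 = 2 ≡ 0 (mod 2).
  s_3 = 1 + 0 + 1 + 1 = 3 ≡ 1 (mod 2).
s = (1, 0, 1)^T — this equals column 5 of H (binary 101), so error is at position 5.
Correct: flip bit 5 of r = 1000111 to get c = 1000011.


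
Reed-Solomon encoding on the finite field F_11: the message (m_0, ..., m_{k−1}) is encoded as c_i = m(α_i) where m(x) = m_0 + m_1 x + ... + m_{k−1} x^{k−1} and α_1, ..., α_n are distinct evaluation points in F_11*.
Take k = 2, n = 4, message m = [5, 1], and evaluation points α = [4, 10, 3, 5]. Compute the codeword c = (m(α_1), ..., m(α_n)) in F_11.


c = [9, 4, 8, 10]

Message polynomial: m(x) = 5 + 1·x (mod 11).
For each evaluation point α_i, compute m(α_i) mod 11:
  α_1 = 4: Horner steps 1 → 9, so m(4) = 9.
  α_2 = 10: Horner steps 1 → 4, so m(10) = 4.
  α_3 = 3: Horner steps 1 → 8, so m(3) = 8.
  α_4 = 5: Horner steps 1 → 10, so m(5) = 10.
Codeword c = [9, 4, 8, 10] ∈ F_11^4.


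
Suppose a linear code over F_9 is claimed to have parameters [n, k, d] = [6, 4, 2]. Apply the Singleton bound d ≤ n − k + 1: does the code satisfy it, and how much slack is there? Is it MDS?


Singleton RHS = n − k + 1 = 3, slack = 1, bound satisfied, not MDS.

Singleton bound: d ≤ n − k + 1.
Here n = 6, k = 4, so n − k + 1 = 3.
Given d = 2, check d ≤ 3: YES.
Slack = (n − k + 1) − d = 1.
The code is NOT MDS (slack = 1 > 0).
Description: the claimed parameters are [6, 4, 2]_9; such a code would be non-MDS.


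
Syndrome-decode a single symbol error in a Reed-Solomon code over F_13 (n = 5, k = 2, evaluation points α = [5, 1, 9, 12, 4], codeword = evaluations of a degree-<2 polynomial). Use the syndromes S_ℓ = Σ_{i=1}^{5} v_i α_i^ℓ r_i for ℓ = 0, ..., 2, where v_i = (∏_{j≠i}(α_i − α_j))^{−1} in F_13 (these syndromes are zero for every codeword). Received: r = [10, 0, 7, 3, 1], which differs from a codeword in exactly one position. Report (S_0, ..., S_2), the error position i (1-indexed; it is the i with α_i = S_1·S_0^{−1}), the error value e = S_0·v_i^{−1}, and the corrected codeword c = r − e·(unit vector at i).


S = (4, 9, 4), error at position 4, error magnitude e = 8, c = [10, 0, 7, 8, 1].

Step 1: column multipliers v_i = (∏_{j≠i}(α_i − α_j))^{−1} mod 13.
  i = 1 (α = 5): (5−1)(5−9)(5−12)(5−4) = 4·(−4)·(−7)·1 = 112 ≡ 8, so v_1 = 8^{−1} = 5 (mod 13).
  i = 2 (α = 1): (1−5)(1−9)(1−12)(1−4) = (−4)·(−8)·(−11)·(−3) = 1056 ≡ 3, so v_2 = 3^{−1} = 9 (mod 13).
  i = 3 (α = 9): (9−5)(9−1)(9−12)(9−4) = 4·8·(−3)·5 = −480 ≡ 1, so v_3 = 1^{−1} = 1 (mod 13).
  i = 4 (α = 12): (12−5)(12−1)(12−9)(12−4) = 7·11·3·8 = 1848 ≡ 2, so v_4 = 2^{−1} = 7 (mod 13).
  i = 5 (α = 4): (4−5)(4−1)(4−9)(4−12) = (−1)·3·(−5)·(−8) = −120 ≡ 10, so v_5 = 10^{−1} = 4 (mod 13).
  v = [5, 9, 1, 7, 4].
Step 2: syndromes of r = [10, 0, 7, 3, 1] (all sums mod 13).
  S_0 = Σ v_i r_i = 5·10 + 9·0 + 1·7 + 7·3 + 4·1 = 82 ≡ 4.
  S_1 = Σ v_i α_i r_i = 5·5·10 + 9·1·0 + 1·9·7 + 7·12·3 + 4·4·1 = 581 ≡ 9.
  α_i^2 mod 13 = [12, 1, 3, 1, 3].
  S_2 = Σ v_i α_i^2 r_i = 5·12·10 + 9·1·0 + 1·3·7 + 7·1·3 + 4·3·1 = 654 ≡ 4.
  S = (4, 9, 4) ≠ 0, so r is not a codeword (an error is present).
Step 3: locate the error. For a single error e at position i, S_ℓ = v_i·e·α_i^ℓ, so α_err = S_1/S_0.
  S_0^{−1} = 4^{−1} = 10 (mod 13), so α_err = 9·10 = 90 ≡ 12 = α_4. Error position i = 4.
  Consistency check: S_2/S_1 = 4·3 = 12 ≡ 12 = α_err ✓ (single-error assumption holds).
Step 4: error magnitude e = S_0/v_4 = S_0·∏_{j≠4}(α_4 − α_j) = 4·2 = 8 ≡ 8 (mod 13).
Step 5: correct position 4: c_4 = r_4 − e = 3 − 8 ≡ 8 (mod 13). Hence c = [10, 0, 7, 8, 1].
  Check: interpolating c through the α_i gives m(x) = 4 + 9·x (degree < 2) with m(α_i) = c_i for every i, so c is indeed a codeword.


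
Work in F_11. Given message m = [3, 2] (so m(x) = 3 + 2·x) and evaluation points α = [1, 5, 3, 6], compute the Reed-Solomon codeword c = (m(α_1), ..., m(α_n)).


c = [5, 2, 9, 4]

Message polynomial: m(x) = 3 + 2·x (mod 11).
For each evaluation point α_i, compute m(α_i) mod 11:
  α_1 = 1: Horner steps 2 → 5, so m(1) = 5.
  α_2 = 5: Horner steps 2 → 2, so m(5) = 2.
  α_3 = 3: Horner steps 2 → 9, so m(3) = 9.
  α_4 = 6: Horner steps 2 → 4, so m(6) = 4.
Codeword c = [5, 2, 9, 4] ∈ F_11^4.


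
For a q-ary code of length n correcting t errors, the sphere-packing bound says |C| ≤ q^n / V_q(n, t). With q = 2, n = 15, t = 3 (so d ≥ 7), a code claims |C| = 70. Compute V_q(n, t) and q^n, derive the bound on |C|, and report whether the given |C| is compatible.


V_q(n, t) = 576, q^n = 32768, Hamming bound = 56, |C| = 70 > bound (violated).

Step 1: Compute V_q(n, t) = Σ_{j=0}^3 C(n, j) (q−1)^j.
  j = 0: C(15,0)·(1)^0 = 1·1 = 1.
  j = 1: C(15,1)·(1)^1 = 15·1 = 15.
  j = 2: C(15,2)·(1)^2 = 105·1 = 105.
  j = 3: C(15,3)·(1)^3 = 455·1 = 455.
  V_q(n, t) = 1 + 15 + 105 + 455 = 576.
Step 2: q^n = 2^15 = 32768.
Step 3: Hamming bound ⌊q^n / V_q(n,t)⌋ = ⌊32768/576⌋ = 56.
Step 4: Compare |C| = 70 to 56: violated.
The claimed |C| lies above the Hamming bound, so no 2-ary code of length 15 with d ≥ 7 can have 70 codewords.


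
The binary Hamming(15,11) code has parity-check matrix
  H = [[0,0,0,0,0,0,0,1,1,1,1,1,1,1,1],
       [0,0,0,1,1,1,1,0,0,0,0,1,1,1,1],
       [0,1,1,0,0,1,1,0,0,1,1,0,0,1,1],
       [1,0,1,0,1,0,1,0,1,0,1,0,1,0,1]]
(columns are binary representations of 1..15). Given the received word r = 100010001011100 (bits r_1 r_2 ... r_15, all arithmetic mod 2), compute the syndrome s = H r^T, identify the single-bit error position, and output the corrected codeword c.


s = (0, 1, 1, 1)^T, error position = 7, corrected codeword c = 100010101011100

Compute s = H r^T mod 2 one row at a time:
  s_1 = 0 + 1 + 0 + 1 + 1 + 1 + 0 + 0 = 4 ≡ 0 (mod 2).
  s_2 = 0 + 1 + 0 + 0 + 1 + 1 + 0 + 0 = 3 ≡ 1 (mod 2).
  s_3 = 0 + 0 + 0 + 0 + 0 + 1 + 0 + 0 = 1 ≡ 1 (mod 2).
  s_4 = 1 + 0 + 1 + 0 + 1 + 1 + 1 + 0 = 5 ≡ 1 (mod 2).
s = (0, 1, 1, 1)^T — this equals column 7 of H (binary 0111), so error is at position 7.
Correct: flip bit 7 of r = 100010001011100 to get c = 100010101011100.


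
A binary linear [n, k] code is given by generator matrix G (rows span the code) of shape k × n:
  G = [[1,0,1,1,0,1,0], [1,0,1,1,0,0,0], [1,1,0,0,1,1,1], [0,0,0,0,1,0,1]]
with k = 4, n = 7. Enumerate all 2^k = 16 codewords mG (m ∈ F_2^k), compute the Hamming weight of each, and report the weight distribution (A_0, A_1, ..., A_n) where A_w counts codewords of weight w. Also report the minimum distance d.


Weight distribution: A_0 = 1, A_1 = 1, A_2 = 2, A_3 = 4, A_4 = 3, A_5 = 3, A_6 = 2. Minimum distance d = 1.

Enumerate all 2^4 = 16 messages m ∈ F_2^4.
For each, compute codeword c = mG in F_2^7, then tally its weight.
  m = 0000 → c = 0000000, weight = 0.
  m = 1000 → c = 1011010, weight = 4.
  m = 0100 → c = 1011000, weight = 3.
  m = 1100 → c = 0000010, weight = 1.
  m = 0010 → c = 1100111, weight = 5.
  m = 1010 → c = 0111101, weight = 5.
  m = 0110 → c = 0111111, weight = 6.
  m = 1110 → c = 1100101, weight = 4.
  m = 0001 → c = 0000101, weight = 2.
  m = 1001 → c = 1011111, weight = 6.
  m = 0101 → c = 1011101, weight = 5.
  m = 1101 → c = 0000111, weight = 3.
  m = 0011 → c = 1100010, weight = 3.
  m = 1011 → c = 0111000, weight = 3.
  m = 0111 → c = 0111010, weight = 4.
  m = 1111 → c = 1100000, weight = 2.
Tally weights:
  weight 0: 1 codewords.
  weight 1: 1 codewords.
  weight 2: 2 codewords.
  weight 3: 4 codewords.
  weight 4: 3 codewords.
  weight 5: 3 codewords.
  weight 6: 2 codewords.
Minimum distance d = smallest w > 0 with A_w > 0 = 1.
Sanity: Σ A_w = 16 = 2^4 = 16 ✓.


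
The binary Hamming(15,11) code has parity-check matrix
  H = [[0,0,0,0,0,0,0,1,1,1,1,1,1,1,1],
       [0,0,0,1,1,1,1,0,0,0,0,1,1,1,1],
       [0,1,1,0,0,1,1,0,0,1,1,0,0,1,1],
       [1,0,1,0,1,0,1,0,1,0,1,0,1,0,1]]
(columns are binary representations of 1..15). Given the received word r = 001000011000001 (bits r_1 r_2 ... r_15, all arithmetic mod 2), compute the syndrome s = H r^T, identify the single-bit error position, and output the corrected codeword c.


s = (1, 1, 0, 1)^T, error position = 13, corrected codeword c = 001000011000101

Compute s = H r^T mod 2 one row at a time:
  s_1 = 1 + 1 + 0 + 0 + 0 + 0 + 0 + 1 = 3 ≡ 1 (mod 2).
  s_2 = 0 + 0 + 0 + 0 + 0 + 0 + 0 + 1 = 1 ≡ 1 (mod 2).
  s_3 = 0 + 1 + 0 + 0 + 0 + 0 + 0 + 1 = 2 ≡ 0 (mod 2).
  s_4 = 0 + 1 + 0 + 0 + 1 + 0 + 0 + 1 = 3 ≡ 1 (mod 2).
s = (1, 1, 0, 1)^T — this equals column 13 of H (binary 1101), so error is at position 13.
Correct: flip bit 13 of r = 001000011000001 to get c = 001000011000101.


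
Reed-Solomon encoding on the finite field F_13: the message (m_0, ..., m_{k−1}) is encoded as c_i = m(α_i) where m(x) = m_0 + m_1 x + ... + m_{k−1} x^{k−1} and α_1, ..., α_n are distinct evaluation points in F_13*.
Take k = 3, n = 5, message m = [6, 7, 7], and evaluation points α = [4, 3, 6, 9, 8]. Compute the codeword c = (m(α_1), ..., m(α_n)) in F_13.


c = [3, 12, 1, 12, 3]

Message polynomial: m(x) = 6 + 7·x + 7·x^2 (mod 13).
For each evaluation point α_i, compute m(α_i) mod 13:
  α_1 = 4: Horner steps 7 → 9 → 3, so m(4) = 3.
  α_2 = 3: Horner steps 7 → 2 → 12, so m(3) = 12.
  α_3 = 6: Horner steps 7 → 10 → 1, so m(6) = 1.
  α_4 = 9: Horner steps 7 → 5 → 12, so m(9) = 12.
  α_5 = 8: Horner steps 7 → 11 → 3, so m(8) = 3.
Codeword c = [3, 12, 1, 12, 3] ∈ F_13^5.


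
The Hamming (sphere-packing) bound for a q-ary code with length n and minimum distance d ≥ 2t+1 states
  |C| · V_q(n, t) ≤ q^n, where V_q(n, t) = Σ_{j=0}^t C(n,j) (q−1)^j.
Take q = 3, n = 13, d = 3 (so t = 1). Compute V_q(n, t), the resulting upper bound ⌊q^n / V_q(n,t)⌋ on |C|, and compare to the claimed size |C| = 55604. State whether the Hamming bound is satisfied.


V_q(n, t) = 27, q^n = 1594323, Hamming bound = 59049, |C| = 55604 ≤ bound (satisfied).

Step 1: Compute V_q(n, t) = Σ_{j=0}^1 C(n, j) (q−1)^j.
  j = 0: C(13,0)·(2)^0 = 1·1 = 1.
  j = 1: C(13,1)·(2)^1 = 13·2 = 26.
  V_q(n, t) = 1 + 26 = 27.
Step 2: q^n = 3^13 = 1594323.
Step 3: Hamming bound ⌊q^n / V_q(n,t)⌋ = ⌊1594323/27⌋ = 59049.
Step 4: Compare |C| = 55604 to 59049: satisfied.
The claimed |C| lies below the Hamming bound.


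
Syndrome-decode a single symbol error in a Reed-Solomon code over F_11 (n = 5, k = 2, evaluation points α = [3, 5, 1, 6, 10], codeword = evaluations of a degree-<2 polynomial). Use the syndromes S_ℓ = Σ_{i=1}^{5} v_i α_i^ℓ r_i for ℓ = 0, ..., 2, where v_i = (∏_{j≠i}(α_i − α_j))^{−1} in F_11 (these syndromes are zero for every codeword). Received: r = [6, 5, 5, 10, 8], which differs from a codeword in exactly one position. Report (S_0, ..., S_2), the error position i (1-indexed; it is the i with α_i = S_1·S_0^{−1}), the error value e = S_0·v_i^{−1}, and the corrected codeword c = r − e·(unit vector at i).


S = (8, 8, 8), error at position 3, error magnitude e = 9, c = [6, 5, 7, 10, 8].

Step 1: column multipliers v_i = (∏_{j≠i}(α_i − α_j))^{−1} mod 11.
  i = 1 (α = 3): (3−5)(3−1)(3−6)(3−10) = (−2)·2·(−3)·(−7) = −84 ≡ 4, so v_1 = 4^{−1} = 3 (mod 11).
  i = 2 (α = 5): (5−3)(5−1)(5−6)(5−10) = 2·4·(−1)·(−5) = 40 ≡ 7, so v_2 = 7^{−1} = 8 (mod 11).
  i = 3 (α = 1): (1−3)(1−5)(1−6)(1−10) = (−2)·(−4)·(−5)·(−9) = 360 ≡ 8, so v_3 = 8^{−1} = 7 (mod 11).
  i = 4 (α = 6): (6−3)(6−5)(6−1)(6−10) = 3·1·5·(−4) = −60 ≡ 6, so v_4 = 6^{−1} = 2 (mod 11).
  i = 5 (α = 10): (10−3)(10−5)(10−1)(10−6) = 7·5·9·4 = 1260 ≡ 6, so v_5 = 6^{−1} = 2 (mod 11).
  v = [3, 8, 7, 2, 2].
Step 2: syndromes of r = [6, 5, 5, 10, 8] (all sums mod 11).
  S_0 = Σ v_i r_i = 3·6 + 8·5 + 7·5 + 2·10 + 2·8 = 129 ≡ 8.
  S_1 = Σ v_i α_i r_i = 3·3·6 + 8·5·5 + 7·1·5 + 2·6·10 + 2·10·8 = 569 ≡ 8.
  α_i^2 mod 11 = [9, 3, 1, 3, 1].
  S_2 = Σ v_i α_i^2 r_i = 3·9·6 + 8·3·5 + 7·1·5 + 2·3·10 + 2·1·8 = 393 ≡ 8.
  S = (8, 8, 8) ≠ 0, so r is not a codeword (an error is present).
Step 3: locate the error. For a single error e at position i, S_ℓ = v_i·e·α_i^ℓ, so α_err = S_1/S_0.
  S_0^{−1} = 8^{−1} = 7 (mod 11), so α_err = 8·7 = 56 ≡ 1 = α_3. Error position i = 3.
  Consistency check: S_2/S_1 = 8·7 = 56 ≡ 1 = α_err ✓ (single-error assumption holds).
Step 4: error magnitude e = S_0/v_3 = S_0·∏_{j≠3}(α_3 − α_j) = 8·8 = 64 ≡ 9 (mod 11).
Step 5: correct position 3: c_3 = r_3 − e = 5 − 9 ≡ 7 (mod 11). Hence c = [6, 5, 7, 10, 8].
  Check: interpolating c through the α_i gives m(x) = 2 + 5·x (degree < 2) with m(α_i) = c_i for every i, so c is indeed a codeword.


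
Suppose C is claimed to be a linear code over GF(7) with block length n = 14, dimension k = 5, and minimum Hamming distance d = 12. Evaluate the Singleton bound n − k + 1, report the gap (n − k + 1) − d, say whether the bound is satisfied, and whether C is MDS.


Singleton RHS = n − k + 1 = 10, slack = -2, bound violated (no such code; not MDS).

Singleton bound: d ≤ n − k + 1.
Here n = 14, k = 5, so n − k + 1 = 10.
Given d = 12, check d ≤ 10: NO.
Slack = (n − k + 1) − d = -2.
The slack is negative: d = 12 exceeds n − k + 1 = 10 by 2, so the Singleton bound is violated and no linear [14, 5, 12]_7 code can exist. In particular it is not MDS (MDS requires d = n − k + 1 exactly).
Description: the claimed parameters are [14, 5, 12]_7; such a code would be impossible (violates the Singleton bound).


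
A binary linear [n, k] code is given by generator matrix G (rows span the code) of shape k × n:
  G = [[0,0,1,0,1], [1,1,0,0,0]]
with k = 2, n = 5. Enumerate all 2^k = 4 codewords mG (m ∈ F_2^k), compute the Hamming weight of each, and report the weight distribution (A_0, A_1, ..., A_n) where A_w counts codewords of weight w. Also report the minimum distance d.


Weight distribution: A_0 = 1, A_2 = 2, A_4 = 1. Minimum distance d = 2.

Enumerate all 2^2 = 4 messages m ∈ F_2^2.
For each, compute codeword c = mG in F_2^5, then tally its weight.
  m = 00 → c = 00000, weight = 0.
  m = 10 → c = 00101, weight = 2.
  m = 01 → c = 11000, weight = 2.
  m = 11 → c = 11101, weight = 4.
Tally weights:
  weight 0: 1 codewords.
  weight 2: 2 codewords.
  weight 4: 1 codewords.
Minimum distance d = smallest w > 0 with A_w > 0 = 2.
Sanity: Σ A_w = 4 = 2^2 = 4 ✓.
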